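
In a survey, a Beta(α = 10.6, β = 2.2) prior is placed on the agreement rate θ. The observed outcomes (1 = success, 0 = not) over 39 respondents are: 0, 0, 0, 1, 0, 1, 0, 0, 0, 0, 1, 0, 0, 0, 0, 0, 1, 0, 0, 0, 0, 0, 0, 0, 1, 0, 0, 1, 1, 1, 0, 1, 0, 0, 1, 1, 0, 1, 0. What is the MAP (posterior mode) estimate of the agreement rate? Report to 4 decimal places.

0.4337

The Beta prior is conjugate to a Binomial/Bernoulli likelihood; the update adds successes to α and failures to β.
Posterior: Beta(α+k, β+n−k) = Beta(10.6+12, 2.2+27) = Beta(22.6, 29.2).
Mode of Beta(a,b) for a,b>1 is (a−1)/(a+b−2) = 21.6/49.8 = 0.4337.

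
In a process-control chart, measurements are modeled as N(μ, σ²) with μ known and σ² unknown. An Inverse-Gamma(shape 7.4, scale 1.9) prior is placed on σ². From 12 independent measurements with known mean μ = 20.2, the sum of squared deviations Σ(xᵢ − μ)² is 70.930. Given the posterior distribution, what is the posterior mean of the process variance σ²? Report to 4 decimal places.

3.0133

With known mean μ and an Inverse-Gamma(α, β) prior on σ², the Normal likelihood is conjugate: posterior is Inv-Gamma(α + n/2, β + Σ(xᵢ−μ)²/2).
Posterior: Inv-Gamma(7.4 + 12/2, 1.9 + 70.930/2) = Inv-Gamma(13.40, 37.3650).
E[σ²|data] = β/(α−1) = 37.3650/12.40 = 3.0133.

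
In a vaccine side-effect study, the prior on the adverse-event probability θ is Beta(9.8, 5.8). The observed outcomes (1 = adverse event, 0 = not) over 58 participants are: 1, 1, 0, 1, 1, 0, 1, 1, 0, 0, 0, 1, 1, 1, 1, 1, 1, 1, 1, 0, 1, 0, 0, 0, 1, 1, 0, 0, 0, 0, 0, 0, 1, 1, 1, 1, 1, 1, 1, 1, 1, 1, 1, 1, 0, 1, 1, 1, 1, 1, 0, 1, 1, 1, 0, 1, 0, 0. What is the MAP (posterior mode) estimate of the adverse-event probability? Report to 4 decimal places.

The Beta prior is conjugate to a Binomial/Bernoulli likelihood; the update adds successes to α and failures to β.
Posterior: Beta(α+k, β+n−k) = Beta(9.8+38, 5.8+20) = Beta(47.8, 25.8).
Mode of Beta(a,b) for a,b>1 is (a−1)/(a+b−2) = 46.8/71.6 = 0.6536.

0.6536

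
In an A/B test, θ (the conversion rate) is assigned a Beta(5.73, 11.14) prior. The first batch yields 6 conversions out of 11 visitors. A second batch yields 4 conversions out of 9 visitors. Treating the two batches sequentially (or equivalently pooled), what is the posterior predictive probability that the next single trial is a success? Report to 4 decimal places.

The Beta prior is conjugate to a Binomial/Bernoulli likelihood; the update adds successes to α and failures to β.
After batch 1: Beta(5.73+6, 11.14+5) = Beta(11.73, 16.14).
After batch 2: Beta(11.73+4, 16.14+5) = Beta(15.73, 21.14).
For a single future Bernoulli trial, P(success | data) = α/(α+β) = 0.4266.

0.4266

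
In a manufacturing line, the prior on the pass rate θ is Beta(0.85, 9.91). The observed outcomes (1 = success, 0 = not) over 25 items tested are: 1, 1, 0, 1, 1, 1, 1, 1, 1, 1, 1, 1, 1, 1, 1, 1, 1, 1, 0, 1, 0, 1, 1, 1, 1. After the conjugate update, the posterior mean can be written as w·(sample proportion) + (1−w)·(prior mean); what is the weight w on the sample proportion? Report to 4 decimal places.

0.6991

The Beta prior is conjugate to a Binomial/Bernoulli likelihood; the update adds successes to α and failures to β.
Posterior mean = (α₀+k)/(α₀+β₀+n) = [n/(α₀+β₀+n)]·(k/n) + [(α₀+β₀)/(α₀+β₀+n)]·α₀/(α₀+β₀), so only n and the prior enter the weight.
The weight on the data is w = n/(α₀+β₀+n) = 25/(0.85+9.91+25) = 25/35.76 = 0.6991.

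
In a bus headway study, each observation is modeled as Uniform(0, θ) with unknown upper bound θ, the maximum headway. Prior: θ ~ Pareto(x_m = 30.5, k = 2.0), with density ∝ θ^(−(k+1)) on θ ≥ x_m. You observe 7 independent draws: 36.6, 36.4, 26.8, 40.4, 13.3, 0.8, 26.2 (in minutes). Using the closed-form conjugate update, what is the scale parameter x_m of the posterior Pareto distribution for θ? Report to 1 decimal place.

A Pareto(scale x_m, shape k) prior on the upper bound θ of Uniform(0, θ) is conjugate: posterior is Pareto(max(x_m, max xᵢ), k + n).
Sample maximum = 40.4; prior scale x_m = 30.5 → posterior scale = max = 40.4.
Posterior shape = 2.0 + 7 = 9.0.
Posterior scale x_m = 40.4.

40.4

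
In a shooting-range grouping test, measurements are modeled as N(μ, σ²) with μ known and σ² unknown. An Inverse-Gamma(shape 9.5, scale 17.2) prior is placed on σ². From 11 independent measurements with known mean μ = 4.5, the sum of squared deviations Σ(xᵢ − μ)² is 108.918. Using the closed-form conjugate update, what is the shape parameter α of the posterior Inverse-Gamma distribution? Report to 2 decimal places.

With known mean μ and an Inverse-Gamma(α, β) prior on σ², the Normal likelihood is conjugate: posterior is Inv-Gamma(α + n/2, β + Σ(xᵢ−μ)²/2).
Posterior: Inv-Gamma(9.5 + 11/2, 17.2 + 108.918/2) = Inv-Gamma(15.00, 71.6590).
Posterior α = 15.00.

15.00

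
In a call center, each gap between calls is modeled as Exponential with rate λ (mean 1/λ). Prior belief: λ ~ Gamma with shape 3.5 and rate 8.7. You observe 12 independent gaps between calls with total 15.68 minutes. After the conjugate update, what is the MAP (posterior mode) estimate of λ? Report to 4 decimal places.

With a Gamma(shape α, rate β) prior on the exponential rate λ, the posterior after n observations with total T = Σxᵢ is Gamma(α+n, β+T).
Posterior: Gamma(3.5+12, 8.7+15.68) = Gamma(15.5, 24.38).
Mode = (α−1)/β = 0.5947.

0.5947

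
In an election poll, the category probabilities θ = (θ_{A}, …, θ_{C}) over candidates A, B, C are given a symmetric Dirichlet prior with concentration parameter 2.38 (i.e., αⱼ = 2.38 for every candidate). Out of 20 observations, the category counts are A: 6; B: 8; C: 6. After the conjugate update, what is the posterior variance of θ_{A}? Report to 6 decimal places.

The Dirichlet prior is conjugate to the Multinomial likelihood: each posterior αⱼ = prior αⱼ + observed count nⱼ.
Posterior concentration: (8.38, 10.38, 8.38), total = 27.14.
Var[θ_j] = α_j(Σα−α_j)/((Σα)²(Σα+1)) = 8.38·18.76/(27.14²·28.14) = 0.007585.

0.007585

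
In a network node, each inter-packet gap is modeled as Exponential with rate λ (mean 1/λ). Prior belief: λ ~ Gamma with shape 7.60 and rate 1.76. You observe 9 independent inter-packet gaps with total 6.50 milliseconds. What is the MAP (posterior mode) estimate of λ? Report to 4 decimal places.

With a Gamma(shape α, rate β) prior on the exponential rate λ, the posterior after n observations with total T = Σxᵢ is Gamma(α+n, β+T).
Posterior: Gamma(7.60+9, 1.76+6.50) = Gamma(16.60, 8.26).
Mode = (α−1)/β = 1.8886.

1.8886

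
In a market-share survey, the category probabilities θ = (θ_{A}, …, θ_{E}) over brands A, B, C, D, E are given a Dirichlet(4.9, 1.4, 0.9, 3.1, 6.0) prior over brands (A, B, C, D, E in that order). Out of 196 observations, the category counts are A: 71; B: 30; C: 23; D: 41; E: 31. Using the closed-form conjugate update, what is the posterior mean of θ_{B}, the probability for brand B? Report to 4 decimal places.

The Dirichlet prior is conjugate to the Multinomial likelihood: each posterior αⱼ = prior αⱼ + observed count nⱼ.
Posterior concentration: (75.9, 31.4, 23.9, 44.1, 37.0), total = 212.3.
E[θ_{B}|data] = α_{B}/Σα = 31.4/212.3 = 0.1479.

0.1479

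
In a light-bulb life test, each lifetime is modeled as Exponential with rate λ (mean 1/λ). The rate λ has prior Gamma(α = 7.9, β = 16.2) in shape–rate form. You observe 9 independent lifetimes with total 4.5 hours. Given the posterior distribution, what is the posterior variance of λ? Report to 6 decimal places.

0.039441

With a Gamma(shape α, rate β) prior on the exponential rate λ, the posterior after n observations with total T = Σxᵢ is Gamma(α+n, β+T).
Posterior: Gamma(7.9+9, 16.2+4.5) = Gamma(16.9, 20.7).
Var = α/β² = 0.039441.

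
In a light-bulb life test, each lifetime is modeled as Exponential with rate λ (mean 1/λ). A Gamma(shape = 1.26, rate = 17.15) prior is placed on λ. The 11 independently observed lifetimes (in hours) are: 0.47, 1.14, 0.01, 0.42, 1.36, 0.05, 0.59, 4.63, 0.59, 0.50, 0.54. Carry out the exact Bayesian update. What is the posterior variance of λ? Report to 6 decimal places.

0.016271

With a Gamma(shape α, rate β) prior on the exponential rate λ, the posterior after n observations with total T = Σxᵢ is Gamma(α+n, β+T).
Sum of observations T = 10.30 hours; n = 11.
Posterior: Gamma(1.26+11, 17.15+10.30) = Gamma(12.26, 27.45).
Var = α/β² = 0.016271.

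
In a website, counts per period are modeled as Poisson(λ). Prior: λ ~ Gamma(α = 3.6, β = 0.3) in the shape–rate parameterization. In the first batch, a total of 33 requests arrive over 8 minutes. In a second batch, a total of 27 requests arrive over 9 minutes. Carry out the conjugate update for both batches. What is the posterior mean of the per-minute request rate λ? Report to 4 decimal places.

3.6763

With a Gamma(shape α, rate β) prior, the Poisson likelihood is conjugate: the posterior is Gamma(α + ΣXᵢ, β + n).
After batch 1: Gamma(α+S, β+n) = Gamma(3.6+33, 0.3+8) = Gamma(36.6, 8.3).
After batch 2: Gamma(α+S, β+n) = Gamma(36.6+27, 8.3+9) = Gamma(63.6, 17.3).
Posterior mean = α/β = 63.6/17.3 = 3.6763.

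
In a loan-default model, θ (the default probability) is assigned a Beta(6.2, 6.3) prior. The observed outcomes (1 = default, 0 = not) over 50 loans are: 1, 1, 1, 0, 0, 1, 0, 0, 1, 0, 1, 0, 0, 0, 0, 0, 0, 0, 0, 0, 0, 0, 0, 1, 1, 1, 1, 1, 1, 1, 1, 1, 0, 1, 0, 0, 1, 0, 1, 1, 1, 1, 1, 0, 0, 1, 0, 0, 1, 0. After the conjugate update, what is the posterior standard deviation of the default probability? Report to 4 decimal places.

0.0627

The Beta prior is conjugate to a Binomial/Bernoulli likelihood; the update adds successes to α and failures to β.
Posterior: Beta(α+k, β+n−k) = Beta(6.2+24, 6.3+26) = Beta(30.2, 32.3).
Var = αβ/((α+β)²(α+β+1)) = 30.2·32.3/(62.5²·63.5) = 0.00393256; SD = √0.00393256 = 0.0627.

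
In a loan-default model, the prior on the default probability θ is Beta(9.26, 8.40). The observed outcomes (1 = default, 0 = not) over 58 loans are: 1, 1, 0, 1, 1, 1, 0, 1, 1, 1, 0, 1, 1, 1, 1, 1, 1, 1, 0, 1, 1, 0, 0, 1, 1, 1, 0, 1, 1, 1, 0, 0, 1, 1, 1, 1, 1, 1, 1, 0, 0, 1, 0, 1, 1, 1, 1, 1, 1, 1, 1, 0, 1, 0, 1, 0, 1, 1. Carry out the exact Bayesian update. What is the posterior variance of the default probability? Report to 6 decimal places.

The Beta prior is conjugate to a Binomial/Bernoulli likelihood; the update adds successes to α and failures to β.
Posterior: Beta(α+k, β+n−k) = Beta(9.26+43, 8.40+15) = Beta(52.26, 23.40).
Var = αβ/((α+β)²(α+β+1)) = 52.26·23.40/(75.66²·76.66) = 0.002787.

0.002787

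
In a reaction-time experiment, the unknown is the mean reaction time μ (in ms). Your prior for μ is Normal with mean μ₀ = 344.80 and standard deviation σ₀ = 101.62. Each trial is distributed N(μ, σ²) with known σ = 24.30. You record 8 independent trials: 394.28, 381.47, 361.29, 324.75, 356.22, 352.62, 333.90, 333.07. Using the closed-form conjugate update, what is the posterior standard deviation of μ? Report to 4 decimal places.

For Normal data with known variance σ², a Normal(μ₀, σ₀²) prior on μ is conjugate. Posterior precision = 1/σ₀² + n/σ²; posterior mean is the precision-weighted average of μ₀ and x̄.
σ₀² = 101.62² = 10326.6244, σ² = 24.30² = 590.49; σ² + n·σ₀² = 590.49 + 8·10326.6244 = 83203.4852.
Posterior precision = 1/σ₀² + n/σ² = 1/10326.6244 + 8/590.49 = (σ² + n·σ₀²)/(σ₀²σ²) = 83203.4852/(10326.6244·590.49); posterior variance σₙ² = σ₀²σ²/(σ² + n·σ₀²) = 10326.6244·590.49/83203.4852 = 73.287416.
Posterior SD = √σₙ² = √(10326.6244·590.49/83203.4852) = 8.5608.

8.5608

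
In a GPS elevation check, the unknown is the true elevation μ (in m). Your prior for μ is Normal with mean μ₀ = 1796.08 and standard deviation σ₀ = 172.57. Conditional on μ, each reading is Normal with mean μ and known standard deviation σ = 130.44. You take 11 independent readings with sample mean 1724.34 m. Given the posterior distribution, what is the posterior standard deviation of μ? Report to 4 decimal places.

For Normal data with known variance σ², a Normal(μ₀, σ₀²) prior on μ is conjugate. Posterior precision = 1/σ₀² + n/σ²; posterior mean is the precision-weighted average of μ₀ and x̄.
σ₀² = 172.57² = 29780.4049, σ² = 130.44² = 17014.5936; σ² + n·σ₀² = 17014.5936 + 11·29780.4049 = 344599.0475.
Posterior precision = 1/σ₀² + n/σ² = 1/29780.4049 + 11/17014.5936 = (σ² + n·σ₀²)/(σ₀²σ²) = 344599.0475/(29780.4049·17014.5936); posterior variance σₙ² = σ₀²σ²/(σ² + n·σ₀²) = 29780.4049·17014.5936/344599.0475 = 1470.408843.
Posterior SD = √σₙ² = √(29780.4049·17014.5936/344599.0475) = 38.3459.

38.3459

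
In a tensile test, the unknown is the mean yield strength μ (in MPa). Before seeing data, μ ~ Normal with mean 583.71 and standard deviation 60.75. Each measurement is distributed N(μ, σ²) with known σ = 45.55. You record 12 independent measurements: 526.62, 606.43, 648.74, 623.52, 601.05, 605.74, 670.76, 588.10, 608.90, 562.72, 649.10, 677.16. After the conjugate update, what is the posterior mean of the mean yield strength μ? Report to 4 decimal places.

For Normal data with known variance σ², a Normal(μ₀, σ₀²) prior on μ is conjugate. Posterior precision = 1/σ₀² + n/σ²; posterior mean is the precision-weighted average of μ₀ and x̄.
Σxᵢ = 526.62 + 606.43 + 648.74 + 623.52 + 601.05 + 605.74 + 670.76 + 588.10 + 608.90 + 562.72 + 649.10 + 677.16 = 7368.84, so n·x̄ = 7368.84.
σ₀² = 60.75² = 3690.5625, σ² = 45.55² = 2074.8025; σ² + n·σ₀² = 2074.8025 + 12·3690.5625 = 46361.5525.
Posterior mean = (μ₀/σ₀² + n·x̄/σ²)/(1/σ₀² + n/σ²) = (σ²·μ₀ + σ₀²·n·x̄)/(σ² + n·σ₀²) = (2074.8025·583.71 + 3690.5625·7368.84)/46361.5525 = 28406247.539775/46361.5525 = 612.7113.

612.7113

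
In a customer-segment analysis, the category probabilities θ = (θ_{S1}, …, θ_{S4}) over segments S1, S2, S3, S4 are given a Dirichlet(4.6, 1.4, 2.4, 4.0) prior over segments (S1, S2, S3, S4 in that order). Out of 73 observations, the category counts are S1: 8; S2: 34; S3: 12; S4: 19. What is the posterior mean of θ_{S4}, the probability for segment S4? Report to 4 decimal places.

0.2693

The Dirichlet prior is conjugate to the Multinomial likelihood: each posterior αⱼ = prior αⱼ + observed count nⱼ.
Posterior concentration: (12.6, 35.4, 14.4, 23.0), total = 85.4.
E[θ_{S4}|data] = α_{S4}/Σα = 23.0/85.4 = 0.2693.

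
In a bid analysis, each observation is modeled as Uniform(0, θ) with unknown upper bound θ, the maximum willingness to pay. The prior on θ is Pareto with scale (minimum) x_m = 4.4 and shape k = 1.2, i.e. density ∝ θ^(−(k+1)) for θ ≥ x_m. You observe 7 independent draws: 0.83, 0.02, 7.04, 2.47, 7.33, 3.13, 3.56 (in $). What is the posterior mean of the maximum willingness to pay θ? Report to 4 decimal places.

8.3481

A Pareto(scale x_m, shape k) prior on the upper bound θ of Uniform(0, θ) is conjugate: posterior is Pareto(max(x_m, max xᵢ), k + n).
Sample maximum = 7.33; prior scale x_m = 4.4 → posterior scale = max = 7.33.
Posterior shape = 1.2 + 7 = 8.2.
E[θ|data] = k·x_m/(k−1) = 8.2·7.33/7.2 = 8.3481.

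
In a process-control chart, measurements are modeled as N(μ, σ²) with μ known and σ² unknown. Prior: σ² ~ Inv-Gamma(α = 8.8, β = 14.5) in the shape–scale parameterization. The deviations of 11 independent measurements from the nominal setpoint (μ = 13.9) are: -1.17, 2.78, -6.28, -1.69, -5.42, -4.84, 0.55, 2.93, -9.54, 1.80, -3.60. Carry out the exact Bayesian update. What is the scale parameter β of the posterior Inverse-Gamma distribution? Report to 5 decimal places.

With known mean μ and an Inverse-Gamma(α, β) prior on σ², the Normal likelihood is conjugate: posterior is Inv-Gamma(α + n/2, β + Σ(xᵢ−μ)²/2).
Σ(xᵢ−μ)² = (-1.17)² + (2.78)² + (-6.28)² + (-1.69)² + (-5.42)² + (-4.84)² + (0.55)² + (2.93)² + (-9.54)² + (1.80)² + (-3.60)² = 220.2928.
Posterior: Inv-Gamma(8.8 + 11/2, 14.5 + 220.2928/2) = Inv-Gamma(14.30, 124.64640).
Posterior β = 124.64640.

124.64640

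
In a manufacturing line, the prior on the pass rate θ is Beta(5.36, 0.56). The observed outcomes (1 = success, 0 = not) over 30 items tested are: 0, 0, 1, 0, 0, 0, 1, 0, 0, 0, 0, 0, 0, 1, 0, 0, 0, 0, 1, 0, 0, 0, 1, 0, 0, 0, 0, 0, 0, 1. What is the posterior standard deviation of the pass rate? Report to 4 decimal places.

0.0765

The Beta prior is conjugate to a Binomial/Bernoulli likelihood; the update adds successes to α and failures to β.
Posterior: Beta(α+k, β+n−k) = Beta(5.36+6, 0.56+24) = Beta(11.36, 24.56).
Var = αβ/((α+β)²(α+β+1)) = 11.36·24.56/(35.92²·36.92) = 0.00585696; SD = √0.00585696 = 0.0765.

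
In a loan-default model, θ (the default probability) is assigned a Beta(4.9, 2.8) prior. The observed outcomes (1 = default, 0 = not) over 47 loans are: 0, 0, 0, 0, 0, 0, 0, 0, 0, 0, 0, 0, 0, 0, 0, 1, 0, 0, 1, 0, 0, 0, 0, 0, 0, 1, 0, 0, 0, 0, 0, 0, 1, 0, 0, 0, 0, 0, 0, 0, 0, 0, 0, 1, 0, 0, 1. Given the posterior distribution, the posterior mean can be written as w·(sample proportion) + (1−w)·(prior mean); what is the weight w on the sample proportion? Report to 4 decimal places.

The Beta prior is conjugate to a Binomial/Bernoulli likelihood; the update adds successes to α and failures to β.
Posterior mean = (α₀+k)/(α₀+β₀+n) = [n/(α₀+β₀+n)]·(k/n) + [(α₀+β₀)/(α₀+β₀+n)]·α₀/(α₀+β₀), so only n and the prior enter the weight.
The weight on the data is w = n/(α₀+β₀+n) = 47/(4.9+2.8+47) = 47/54.7 = 0.8592.

0.8592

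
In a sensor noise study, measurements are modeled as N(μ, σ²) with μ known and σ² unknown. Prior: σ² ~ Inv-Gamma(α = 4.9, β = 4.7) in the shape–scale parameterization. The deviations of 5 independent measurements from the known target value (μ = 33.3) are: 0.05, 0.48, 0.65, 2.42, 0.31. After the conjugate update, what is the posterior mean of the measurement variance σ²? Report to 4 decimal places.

1.2506

With known mean μ and an Inverse-Gamma(α, β) prior on σ², the Normal likelihood is conjugate: posterior is Inv-Gamma(α + n/2, β + Σ(xᵢ−μ)²/2).
Σ(xᵢ−μ)² = (0.05)² + (0.48)² + (0.65)² + (2.42)² + (0.31)² = 6.6079.
Posterior: Inv-Gamma(4.9 + 5/2, 4.7 + 6.6079/2) = Inv-Gamma(7.40, 8.00395).
E[σ²|data] = β/(α−1) = 8.00395/6.40 = 1.2506.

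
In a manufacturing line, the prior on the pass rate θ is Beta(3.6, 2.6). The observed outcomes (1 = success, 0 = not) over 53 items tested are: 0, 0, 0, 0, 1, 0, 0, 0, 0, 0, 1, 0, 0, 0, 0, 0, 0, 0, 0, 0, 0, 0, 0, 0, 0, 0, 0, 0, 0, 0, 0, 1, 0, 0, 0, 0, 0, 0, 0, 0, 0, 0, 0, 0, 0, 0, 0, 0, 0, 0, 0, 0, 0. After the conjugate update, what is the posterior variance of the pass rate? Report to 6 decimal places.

The Beta prior is conjugate to a Binomial/Bernoulli likelihood; the update adds successes to α and failures to β.
Posterior: Beta(α+k, β+n−k) = Beta(3.6+3, 2.6+50) = Beta(6.6, 52.6).
Var = αβ/((α+β)²(α+β+1)) = 6.6·52.6/(59.2²·60.2) = 0.001645.

0.001645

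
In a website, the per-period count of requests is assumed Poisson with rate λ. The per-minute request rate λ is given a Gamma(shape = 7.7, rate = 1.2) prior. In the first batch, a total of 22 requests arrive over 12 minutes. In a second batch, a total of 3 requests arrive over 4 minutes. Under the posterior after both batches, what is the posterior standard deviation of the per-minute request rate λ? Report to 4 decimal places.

0.3325

With a Gamma(shape α, rate β) prior, the Poisson likelihood is conjugate: the posterior is Gamma(α + ΣXᵢ, β + n).
After batch 1: Gamma(α+S, β+n) = Gamma(7.7+22, 1.2+12) = Gamma(29.7, 13.2).
After batch 2: Gamma(α+S, β+n) = Gamma(29.7+3, 13.2+4) = Gamma(32.7, 17.2).
SD = √α/β = √32.7/17.2 = 0.3325.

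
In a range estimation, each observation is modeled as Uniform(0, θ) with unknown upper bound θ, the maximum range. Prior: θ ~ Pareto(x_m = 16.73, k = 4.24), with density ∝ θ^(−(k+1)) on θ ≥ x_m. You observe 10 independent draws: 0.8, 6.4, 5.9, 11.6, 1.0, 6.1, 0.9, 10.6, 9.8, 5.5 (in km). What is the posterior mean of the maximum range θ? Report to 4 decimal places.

17.9936

A Pareto(scale x_m, shape k) prior on the upper bound θ of Uniform(0, θ) is conjugate: posterior is Pareto(max(x_m, max xᵢ), k + n).
Sample maximum = 11.6; prior scale x_m = 16.73 → posterior scale = max = 16.73.
Posterior shape = 4.24 + 10 = 14.24.
E[θ|data] = k·x_m/(k−1) = 14.24·16.73/13.24 = 17.9936.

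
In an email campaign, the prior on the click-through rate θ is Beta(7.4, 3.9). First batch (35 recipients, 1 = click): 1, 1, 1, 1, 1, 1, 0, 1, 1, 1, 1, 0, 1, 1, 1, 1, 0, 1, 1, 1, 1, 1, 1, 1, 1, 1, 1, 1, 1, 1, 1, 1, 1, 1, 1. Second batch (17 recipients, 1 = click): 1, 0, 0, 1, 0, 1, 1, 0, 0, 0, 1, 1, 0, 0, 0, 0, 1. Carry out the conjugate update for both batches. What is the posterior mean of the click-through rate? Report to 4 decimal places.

0.7330

The Beta prior is conjugate to a Binomial/Bernoulli likelihood; the update adds successes to α and failures to β.
After batch 1: Beta(7.4+32, 3.9+3) = Beta(39.4, 6.9).
After batch 2: Beta(39.4+7, 6.9+10) = Beta(46.4, 16.9).
Posterior mean = α/(α+β) = 46.4/63.3 = 0.7330.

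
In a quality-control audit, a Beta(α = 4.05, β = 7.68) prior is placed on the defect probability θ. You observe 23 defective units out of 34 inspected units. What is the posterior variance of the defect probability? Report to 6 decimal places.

0.005171

The Beta prior is conjugate to a Binomial/Bernoulli likelihood; the update adds successes to α and failures to β.
Posterior: Beta(α+k, β+n−k) = Beta(4.05+23, 7.68+11) = Beta(27.05, 18.68).
Var = αβ/((α+β)²(α+β+1)) = 27.05·18.68/(45.73²·46.73) = 0.005171.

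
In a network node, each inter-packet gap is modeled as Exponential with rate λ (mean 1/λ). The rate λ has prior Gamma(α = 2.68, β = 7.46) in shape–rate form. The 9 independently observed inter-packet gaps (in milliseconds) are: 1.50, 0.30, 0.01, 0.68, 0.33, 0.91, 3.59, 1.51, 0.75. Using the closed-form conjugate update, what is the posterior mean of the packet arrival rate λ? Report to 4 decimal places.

With a Gamma(shape α, rate β) prior on the exponential rate λ, the posterior after n observations with total T = Σxᵢ is Gamma(α+n, β+T).
Sum of observations T = 9.58 milliseconds; n = 9.
Posterior: Gamma(2.68+9, 7.46+9.58) = Gamma(11.68, 17.04).
Posterior mean of λ = α/β = 11.68/17.04 = 0.6854.

0.6854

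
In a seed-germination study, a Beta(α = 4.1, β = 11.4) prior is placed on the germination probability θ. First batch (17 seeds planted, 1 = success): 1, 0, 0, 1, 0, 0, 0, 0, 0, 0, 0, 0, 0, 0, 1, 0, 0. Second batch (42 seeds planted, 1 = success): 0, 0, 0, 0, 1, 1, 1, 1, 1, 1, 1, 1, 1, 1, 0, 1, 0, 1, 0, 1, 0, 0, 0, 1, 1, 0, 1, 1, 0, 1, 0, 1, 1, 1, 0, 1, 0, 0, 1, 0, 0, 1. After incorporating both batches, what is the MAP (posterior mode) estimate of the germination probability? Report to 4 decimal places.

0.4152

The Beta prior is conjugate to a Binomial/Bernoulli likelihood; the update adds successes to α and failures to β.
After batch 1: Beta(4.1+3, 11.4+14) = Beta(7.1, 25.4).
After batch 2: Beta(7.1+24, 25.4+18) = Beta(31.1, 43.4).
Mode of Beta(a,b) for a,b>1 is (a−1)/(a+b−2) = 30.1/72.5 = 0.4152.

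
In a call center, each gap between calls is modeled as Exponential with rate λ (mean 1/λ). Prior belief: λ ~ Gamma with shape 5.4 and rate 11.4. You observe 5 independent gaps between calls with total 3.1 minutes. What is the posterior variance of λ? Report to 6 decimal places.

With a Gamma(shape α, rate β) prior on the exponential rate λ, the posterior after n observations with total T = Σxᵢ is Gamma(α+n, β+T).
Posterior: Gamma(5.4+5, 11.4+3.1) = Gamma(10.4, 14.5).
Var = α/β² = 0.049465.

0.049465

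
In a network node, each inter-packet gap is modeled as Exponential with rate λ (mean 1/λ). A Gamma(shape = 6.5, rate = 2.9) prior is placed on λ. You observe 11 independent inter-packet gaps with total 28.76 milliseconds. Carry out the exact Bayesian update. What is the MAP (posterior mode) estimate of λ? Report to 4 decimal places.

0.5212

With a Gamma(shape α, rate β) prior on the exponential rate λ, the posterior after n observations with total T = Σxᵢ is Gamma(α+n, β+T).
Posterior: Gamma(6.5+11, 2.9+28.76) = Gamma(17.5, 31.66).
Mode = (α−1)/β = 0.5212.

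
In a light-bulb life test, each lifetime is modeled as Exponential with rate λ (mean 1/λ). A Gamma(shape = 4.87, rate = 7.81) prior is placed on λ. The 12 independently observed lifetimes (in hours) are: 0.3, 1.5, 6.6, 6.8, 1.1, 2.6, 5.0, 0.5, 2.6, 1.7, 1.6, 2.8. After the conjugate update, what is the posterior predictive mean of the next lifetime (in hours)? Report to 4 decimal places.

2.5778

With a Gamma(shape α, rate β) prior on the exponential rate λ, the posterior after n observations with total T = Σxᵢ is Gamma(α+n, β+T).
Sum of observations T = 33.1 hours; n = 12.
Posterior: Gamma(4.87+12, 7.81+33.1) = Gamma(16.87, 40.91).
The predictive distribution for the next observation is Lomax; its mean is β/(α−1) = 40.91/15.87 = 2.5778.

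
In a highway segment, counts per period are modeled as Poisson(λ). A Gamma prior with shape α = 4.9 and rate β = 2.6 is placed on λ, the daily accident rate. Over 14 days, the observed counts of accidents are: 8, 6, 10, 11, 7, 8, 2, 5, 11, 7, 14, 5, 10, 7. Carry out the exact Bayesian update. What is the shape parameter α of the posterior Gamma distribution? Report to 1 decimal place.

115.9

With a Gamma(shape α, rate β) prior, the Poisson likelihood is conjugate: the posterior is Gamma(α + ΣXᵢ, β + n).
Sum of counts S = 111 over n = 14 days.
Posterior: Gamma(α+S, β+n) = Gamma(4.9+111, 2.6+14) = Gamma(115.9, 16.6).
Posterior α = 115.9.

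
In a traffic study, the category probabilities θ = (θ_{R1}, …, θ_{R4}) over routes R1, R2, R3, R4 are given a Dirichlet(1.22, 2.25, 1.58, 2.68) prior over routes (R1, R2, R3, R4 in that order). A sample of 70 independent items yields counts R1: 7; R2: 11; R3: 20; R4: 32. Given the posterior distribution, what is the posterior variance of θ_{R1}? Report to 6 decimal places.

The Dirichlet prior is conjugate to the Multinomial likelihood: each posterior αⱼ = prior αⱼ + observed count nⱼ.
Posterior concentration: (8.22, 13.25, 21.58, 34.68), total = 77.73.
Var[θ_j] = α_j(Σα−α_j)/((Σα)²(Σα+1)) = 8.22·69.51/(77.73²·78.73) = 0.001201.

0.001201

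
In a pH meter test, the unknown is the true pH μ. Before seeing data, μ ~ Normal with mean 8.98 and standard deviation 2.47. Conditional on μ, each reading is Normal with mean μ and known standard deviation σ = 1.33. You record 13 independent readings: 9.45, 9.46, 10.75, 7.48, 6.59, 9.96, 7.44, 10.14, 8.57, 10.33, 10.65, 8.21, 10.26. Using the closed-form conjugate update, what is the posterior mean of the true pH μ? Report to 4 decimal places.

9.1719

For Normal data with known variance σ², a Normal(μ₀, σ₀²) prior on μ is conjugate. Posterior precision = 1/σ₀² + n/σ²; posterior mean is the precision-weighted average of μ₀ and x̄.
Σxᵢ = 9.45 + 9.46 + 10.75 + 7.48 + 6.59 + 9.96 + 7.44 + 10.14 + 8.57 + 10.33 + 10.65 + 8.21 + 10.26 = 119.29, so n·x̄ = 119.29.
σ₀² = 2.47² = 6.1009, σ² = 1.33² = 1.7689; σ² + n·σ₀² = 1.7689 + 13·6.1009 = 81.0806.
Posterior mean = (μ₀/σ₀² + n·x̄/σ²)/(1/σ₀² + n/σ²) = (σ²·μ₀ + σ₀²·n·x̄)/(σ² + n·σ₀²) = (1.7689·8.98 + 6.1009·119.29)/81.0806 = 743.661083/81.0806 = 9.1719.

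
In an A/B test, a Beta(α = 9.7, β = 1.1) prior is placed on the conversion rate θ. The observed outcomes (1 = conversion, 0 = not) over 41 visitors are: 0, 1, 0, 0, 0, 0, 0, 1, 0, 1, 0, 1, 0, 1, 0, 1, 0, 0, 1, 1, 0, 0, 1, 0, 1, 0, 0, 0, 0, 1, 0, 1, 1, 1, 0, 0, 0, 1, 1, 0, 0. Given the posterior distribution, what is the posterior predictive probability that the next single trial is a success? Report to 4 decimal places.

0.4961

The Beta prior is conjugate to a Binomial/Bernoulli likelihood; the update adds successes to α and failures to β.
Posterior: Beta(α+k, β+n−k) = Beta(9.7+16, 1.1+25) = Beta(25.7, 26.1).
For a single future Bernoulli trial, P(success | data) = α/(α+β) = 0.4961.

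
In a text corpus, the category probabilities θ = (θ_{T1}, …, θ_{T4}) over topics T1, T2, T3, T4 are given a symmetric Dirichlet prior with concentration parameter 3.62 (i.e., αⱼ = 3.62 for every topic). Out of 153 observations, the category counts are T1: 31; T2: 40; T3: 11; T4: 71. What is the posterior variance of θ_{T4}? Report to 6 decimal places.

0.001466

The Dirichlet prior is conjugate to the Multinomial likelihood: each posterior αⱼ = prior αⱼ + observed count nⱼ.
Posterior concentration: (34.62, 43.62, 14.62, 74.62), total = 167.48.
Var[θ_j] = α_j(Σα−α_j)/((Σα)²(Σα+1)) = 74.62·92.86/(167.48²·168.48) = 0.001466.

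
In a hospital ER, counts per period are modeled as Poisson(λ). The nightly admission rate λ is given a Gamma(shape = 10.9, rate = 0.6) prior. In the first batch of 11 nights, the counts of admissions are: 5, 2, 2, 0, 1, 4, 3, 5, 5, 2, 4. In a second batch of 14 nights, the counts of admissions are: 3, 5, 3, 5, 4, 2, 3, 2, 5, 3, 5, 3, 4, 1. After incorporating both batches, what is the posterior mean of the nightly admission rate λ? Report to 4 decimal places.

3.5898

With a Gamma(shape α, rate β) prior, the Poisson likelihood is conjugate: the posterior is Gamma(α + ΣXᵢ, β + n).
Batch 1: sum of counts S = 33 over n = 11 nights.
After batch 1: Gamma(α+S, β+n) = Gamma(10.9+33, 0.6+11) = Gamma(43.9, 11.6).
Batch 2: sum of counts S = 48 over n = 14 nights.
After batch 2: Gamma(α+S, β+n) = Gamma(43.9+48, 11.6+14) = Gamma(91.9, 25.6).
Posterior mean = α/β = 91.9/25.6 = 3.5898.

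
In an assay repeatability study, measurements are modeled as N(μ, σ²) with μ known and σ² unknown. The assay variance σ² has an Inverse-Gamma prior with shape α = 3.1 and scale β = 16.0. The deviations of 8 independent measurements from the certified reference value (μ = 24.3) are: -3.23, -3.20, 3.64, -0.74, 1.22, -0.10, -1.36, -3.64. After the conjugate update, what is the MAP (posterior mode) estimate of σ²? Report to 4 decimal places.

5.1276

With known mean μ and an Inverse-Gamma(α, β) prior on σ², the Normal likelihood is conjugate: posterior is Inv-Gamma(α + n/2, β + Σ(xᵢ−μ)²/2).
Σ(xᵢ−μ)² = (-3.23)² + (-3.20)² + (3.64)² + (-0.74)² + (1.22)² + (-0.10)² + (-1.36)² + (-3.64)² = 51.0677.
Posterior: Inv-Gamma(3.1 + 8/2, 16.0 + 51.0677/2) = Inv-Gamma(7.10, 41.53385).
Mode = β/(α+1) = 41.53385/8.10 = 5.1276.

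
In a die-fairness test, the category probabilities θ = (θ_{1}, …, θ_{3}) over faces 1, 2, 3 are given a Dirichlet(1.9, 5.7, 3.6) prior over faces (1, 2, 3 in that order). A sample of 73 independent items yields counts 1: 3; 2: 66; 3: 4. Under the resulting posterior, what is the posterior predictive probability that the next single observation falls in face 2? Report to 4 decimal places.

The Dirichlet prior is conjugate to the Multinomial likelihood: each posterior αⱼ = prior αⱼ + observed count nⱼ.
Posterior concentration: (4.9, 71.7, 7.6), total = 84.2.
P(next = 2 | data) = α_{2}/Σα = 0.8515.

0.8515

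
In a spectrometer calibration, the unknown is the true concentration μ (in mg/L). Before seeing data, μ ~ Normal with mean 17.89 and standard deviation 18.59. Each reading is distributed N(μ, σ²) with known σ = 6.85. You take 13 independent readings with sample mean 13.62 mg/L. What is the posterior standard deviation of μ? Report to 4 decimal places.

For Normal data with known variance σ², a Normal(μ₀, σ₀²) prior on μ is conjugate. Posterior precision = 1/σ₀² + n/σ²; posterior mean is the precision-weighted average of μ₀ and x̄.
σ₀² = 18.59² = 345.5881, σ² = 6.85² = 46.9225; σ² + n·σ₀² = 46.9225 + 13·345.5881 = 4539.5678.
Posterior precision = 1/σ₀² + n/σ² = 1/345.5881 + 13/46.9225 = (σ² + n·σ₀²)/(σ₀²σ²) = 4539.5678/(345.5881·46.9225); posterior variance σₙ² = σ₀²σ²/(σ² + n·σ₀²) = 345.5881·46.9225/4539.5678 = 3.572115.
Posterior SD = √σₙ² = √(345.5881·46.9225/4539.5678) = 1.8900.

1.8900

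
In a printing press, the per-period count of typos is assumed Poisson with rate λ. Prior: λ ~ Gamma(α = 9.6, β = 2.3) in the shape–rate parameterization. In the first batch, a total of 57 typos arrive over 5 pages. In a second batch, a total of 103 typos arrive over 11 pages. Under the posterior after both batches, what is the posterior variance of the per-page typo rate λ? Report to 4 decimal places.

0.5064

With a Gamma(shape α, rate β) prior, the Poisson likelihood is conjugate: the posterior is Gamma(α + ΣXᵢ, β + n).
After batch 1: Gamma(α+S, β+n) = Gamma(9.6+57, 2.3+5) = Gamma(66.6, 7.3).
After batch 2: Gamma(α+S, β+n) = Gamma(66.6+103, 7.3+11) = Gamma(169.6, 18.3).
Var = α/β² = 169.6/18.3² = 0.5064.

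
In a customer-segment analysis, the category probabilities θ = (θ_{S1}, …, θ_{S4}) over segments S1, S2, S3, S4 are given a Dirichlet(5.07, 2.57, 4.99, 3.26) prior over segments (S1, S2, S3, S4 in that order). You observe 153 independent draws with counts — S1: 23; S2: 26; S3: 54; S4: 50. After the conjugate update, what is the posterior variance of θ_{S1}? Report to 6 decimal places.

The Dirichlet prior is conjugate to the Multinomial likelihood: each posterior αⱼ = prior αⱼ + observed count nⱼ.
Posterior concentration: (28.07, 28.57, 58.99, 53.26), total = 168.89.
Var[θ_j] = α_j(Σα−α_j)/((Σα)²(Σα+1)) = 28.07·140.82/(168.89²·169.89) = 0.000816.

0.000816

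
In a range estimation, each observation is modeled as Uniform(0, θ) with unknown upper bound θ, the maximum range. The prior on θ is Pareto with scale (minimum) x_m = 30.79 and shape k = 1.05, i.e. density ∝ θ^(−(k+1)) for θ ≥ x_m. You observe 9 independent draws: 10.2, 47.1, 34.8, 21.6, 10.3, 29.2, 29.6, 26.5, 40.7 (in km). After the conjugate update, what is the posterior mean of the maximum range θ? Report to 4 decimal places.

A Pareto(scale x_m, shape k) prior on the upper bound θ of Uniform(0, θ) is conjugate: posterior is Pareto(max(x_m, max xᵢ), k + n).
Sample maximum = 47.1; prior scale x_m = 30.79 → posterior scale = max = 47.10.
Posterior shape = 1.05 + 9 = 10.05.
E[θ|data] = k·x_m/(k−1) = 10.05·47.10/9.05 = 52.3044.

52.3044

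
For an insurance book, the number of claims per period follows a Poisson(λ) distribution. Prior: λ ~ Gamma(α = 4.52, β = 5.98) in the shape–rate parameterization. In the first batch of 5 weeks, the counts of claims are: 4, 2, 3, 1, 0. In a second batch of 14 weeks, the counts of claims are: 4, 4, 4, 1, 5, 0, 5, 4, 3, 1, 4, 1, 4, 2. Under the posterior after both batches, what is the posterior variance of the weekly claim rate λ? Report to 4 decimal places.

0.0906

With a Gamma(shape α, rate β) prior, the Poisson likelihood is conjugate: the posterior is Gamma(α + ΣXᵢ, β + n).
Batch 1: sum of counts S = 10 over n = 5 weeks.
After batch 1: Gamma(α+S, β+n) = Gamma(4.52+10, 5.98+5) = Gamma(14.52, 10.98).
Batch 2: sum of counts S = 42 over n = 14 weeks.
After batch 2: Gamma(α+S, β+n) = Gamma(14.52+42, 10.98+14) = Gamma(56.52, 24.98).
Var = α/β² = 56.52/24.98² = 0.0906.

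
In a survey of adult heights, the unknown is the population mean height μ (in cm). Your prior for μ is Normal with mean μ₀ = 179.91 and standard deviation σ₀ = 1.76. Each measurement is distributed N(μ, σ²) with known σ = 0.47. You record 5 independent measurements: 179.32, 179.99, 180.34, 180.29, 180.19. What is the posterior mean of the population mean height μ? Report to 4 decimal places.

180.0244

For Normal data with known variance σ², a Normal(μ₀, σ₀²) prior on μ is conjugate. Posterior precision = 1/σ₀² + n/σ²; posterior mean is the precision-weighted average of μ₀ and x̄.
Σxᵢ = 179.32 + 179.99 + 180.34 + 180.29 + 180.19 = 900.13, so n·x̄ = 900.13.
σ₀² = 1.76² = 3.0976, σ² = 0.47² = 0.2209; σ² + n·σ₀² = 0.2209 + 5·3.0976 = 15.7089.
Posterior mean = (μ₀/σ₀² + n·x̄/σ²)/(1/σ₀² + n/σ²) = (σ²·μ₀ + σ₀²·n·x̄)/(σ² + n·σ₀²) = (0.2209·179.91 + 3.0976·900.13)/15.7089 = 2827.984807/15.7089 = 180.0244.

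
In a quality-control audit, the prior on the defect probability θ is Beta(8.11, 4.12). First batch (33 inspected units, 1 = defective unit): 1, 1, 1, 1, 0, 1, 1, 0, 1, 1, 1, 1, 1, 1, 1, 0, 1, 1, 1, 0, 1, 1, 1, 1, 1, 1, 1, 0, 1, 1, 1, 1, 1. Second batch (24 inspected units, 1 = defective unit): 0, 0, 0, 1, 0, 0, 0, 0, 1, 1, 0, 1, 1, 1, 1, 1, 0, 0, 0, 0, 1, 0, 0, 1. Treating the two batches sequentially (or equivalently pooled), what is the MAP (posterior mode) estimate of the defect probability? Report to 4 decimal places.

The Beta prior is conjugate to a Binomial/Bernoulli likelihood; the update adds successes to α and failures to β.
After batch 1: Beta(8.11+28, 4.12+5) = Beta(36.11, 9.12).
After batch 2: Beta(36.11+10, 9.12+14) = Beta(46.11, 23.12).
Mode of Beta(a,b) for a,b>1 is (a−1)/(a+b−2) = 45.11/67.23 = 0.6710.

0.6710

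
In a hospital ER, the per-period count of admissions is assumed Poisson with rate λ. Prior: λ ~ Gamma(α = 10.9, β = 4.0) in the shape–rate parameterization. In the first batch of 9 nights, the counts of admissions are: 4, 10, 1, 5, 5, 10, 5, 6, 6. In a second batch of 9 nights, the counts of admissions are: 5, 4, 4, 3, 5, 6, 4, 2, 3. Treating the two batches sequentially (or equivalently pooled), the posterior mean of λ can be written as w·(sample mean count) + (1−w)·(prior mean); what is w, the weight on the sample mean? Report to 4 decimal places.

0.8182

With a Gamma(shape α, rate β) prior, the Poisson likelihood is conjugate: the posterior is Gamma(α + ΣXᵢ, β + n).
Total number of nights: n = 9 + 9 = 18.
Posterior mean = (α₀+S)/(β₀+n) = [n/(β₀+n)]·(S/n) + [β₀/(β₀+n)]·(α₀/β₀), so only n and β₀ enter the weight.
Weight on data w = n/(β₀+n) = 18/(4.0+18) = 18/22.0 = 0.8182.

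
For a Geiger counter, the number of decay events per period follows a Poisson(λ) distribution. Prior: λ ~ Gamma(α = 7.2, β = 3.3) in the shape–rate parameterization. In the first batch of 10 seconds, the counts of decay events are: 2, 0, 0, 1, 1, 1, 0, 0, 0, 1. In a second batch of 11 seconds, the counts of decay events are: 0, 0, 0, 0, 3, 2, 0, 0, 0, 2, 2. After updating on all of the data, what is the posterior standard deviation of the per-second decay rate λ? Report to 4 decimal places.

0.1939

With a Gamma(shape α, rate β) prior, the Poisson likelihood is conjugate: the posterior is Gamma(α + ΣXᵢ, β + n).
Batch 1: sum of counts S = 6 over n = 10 seconds.
After batch 1: Gamma(α+S, β+n) = Gamma(7.2+6, 3.3+10) = Gamma(13.2, 13.3).
Batch 2: sum of counts S = 9 over n = 11 seconds.
After batch 2: Gamma(α+S, β+n) = Gamma(13.2+9, 13.3+11) = Gamma(22.2, 24.3).
SD = √α/β = √22.2/24.3 = 0.1939.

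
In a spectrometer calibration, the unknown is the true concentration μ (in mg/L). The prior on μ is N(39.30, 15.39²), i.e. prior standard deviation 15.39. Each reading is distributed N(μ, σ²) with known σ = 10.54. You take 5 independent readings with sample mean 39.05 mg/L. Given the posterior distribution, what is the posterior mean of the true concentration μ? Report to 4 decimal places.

For Normal data with known variance σ², a Normal(μ₀, σ₀²) prior on μ is conjugate. Posterior precision = 1/σ₀² + n/σ²; posterior mean is the precision-weighted average of μ₀ and x̄.
n·x̄ = 5·39.05 = 195.25.
σ₀² = 15.39² = 236.8521, σ² = 10.54² = 111.0916; σ² + n·σ₀² = 111.0916 + 5·236.8521 = 1295.3521.
Posterior mean = (μ₀/σ₀² + n·x̄/σ²)/(1/σ₀² + n/σ²) = (σ²·μ₀ + σ₀²·n·x̄)/(σ² + n·σ₀²) = (111.0916·39.30 + 236.8521·195.25)/1295.3521 = 50611.272405/1295.3521 = 39.0714.

39.0714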